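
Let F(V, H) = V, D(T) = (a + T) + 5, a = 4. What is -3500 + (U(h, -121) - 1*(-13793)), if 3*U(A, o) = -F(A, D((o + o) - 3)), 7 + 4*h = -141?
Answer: 30916/3 ≈ 10305.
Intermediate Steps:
D(T) = 9 + T (D(T) = (4 + T) + 5 = 9 + T)
h = -37 (h = -7/4 + (1/4)*(-141) = -7/4 - 141/4 = -37)
U(A, o) = -A/3 (U(A, o) = (-A)/3 = -A/3)
-3500 + (U(h, -121) - 1*(-13793)) = -3500 + (-1/3*(-37) - 1*(-13793)) = -3500 + (37/3 + 13793) = -3500 + 41416/3 = 30916/3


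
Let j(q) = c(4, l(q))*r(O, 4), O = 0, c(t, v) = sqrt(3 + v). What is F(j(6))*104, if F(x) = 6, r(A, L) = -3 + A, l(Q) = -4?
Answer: 624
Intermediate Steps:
j(q) = -3*I (j(q) = sqrt(3 - 4)*(-3 + 0) = sqrt(-1)*(-3) = I*(-3) = -3*I)
F(j(6))*104 = 6*104 = 624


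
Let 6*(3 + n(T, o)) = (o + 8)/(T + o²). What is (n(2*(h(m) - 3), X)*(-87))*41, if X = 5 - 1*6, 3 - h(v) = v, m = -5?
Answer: 227099/22 ≈ 10323.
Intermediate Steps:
h(v) = 3 - v
X = -1 (X = 5 - 6 = -1)
n(T, o) = -3 + (8 + o)/(6*(T + o²)) (n(T, o) = -3 + ((o + 8)/(T + o²))/6 = -3 + ((8 + o)/(T + o²))/6 = -3 + (8 + o)/(6*(T + o²)))
(n(2*(h(m) - 3), X)*(-87))*41 = (((8 - 1 - 36*((3 - 1*(-5)) - 3) - 18*(-1)²)/(6*(2*((3 - 1*(-5)) - 3) + (-1)²)))*(-87))*41 = (((8 - 1 - 36*((3 + 5) - 3) - 18*1)/(6*(2*((3 + 5) - 3) + 1)))*(-87))*41 = (((8 - 1 - 36*(8 - 3) - 18)/(6*(2*(8 - 3) + 1)))*(-87))*41 = (((8 - 1 - 36*5 - 18)/(6*(2*5 + 1)))*(-87))*41 = (((8 - 1 - 18*10 - 18)/(6*(10 + 1)))*(-87))*41 = (((⅙)*(8 - 1 - 180 - 18)/11)*(-87))*41 = (((⅙)*(1/11)*(-191))*(-87))*41 = -191/66*(-87)*41 = (5539/22)*41 = 227099/22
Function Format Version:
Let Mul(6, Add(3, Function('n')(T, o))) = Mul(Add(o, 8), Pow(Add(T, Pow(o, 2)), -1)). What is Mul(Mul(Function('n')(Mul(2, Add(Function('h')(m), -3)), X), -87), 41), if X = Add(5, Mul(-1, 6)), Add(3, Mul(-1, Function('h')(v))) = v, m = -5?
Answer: Rational(227099, 22) ≈ 10323.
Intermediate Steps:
Function('h')(v) = Add(3, Mul(-1, v))
X = -1 (X = Add(5, -6) = -1)
Function('n')(T, o) = Add(-3, Mul(Rational(1, 6), Pow(Add(T, Pow(o, 2)), -1), Add(8, o))) (Function('n')(T, o) = Add(-3, Mul(Rational(1, 6), Mul(Add(o, 8), Pow(Add(T, Pow(o, 2)), -1)))) = Add(-3, Mul(Rational(1, 6), Mul(Add(8, o), Pow(Add(T, Pow(o, 2)), -1)))) = Add(-3, Mul(Rational(1, 6), Mul(Pow(Add(T, Pow(o, 2)), -1), Add(8, o)))) = Add(-3, Mul(Rational(1, 6), Pow(Add(T, Pow(o, 2)), -1), Add(8, o))))
Mul(Mul(Function('n')(Mul(2, Add(Function('h')(m), -3)), X), -87), 41) = Mul(Mul(Mul(Rational(1, 6), Pow(Add(Mul(2, Add(Add(3, Mul(-1, -5)), -3)), Pow(-1, 2)), -1), Add(8, -1, Mul(-18, Mul(2, Add(Add(3, Mul(-1, -5)), -3))), Mul(-18, Pow(-1, 2)))), -87), 41) = Mul(Mul(Mul(Rational(1, 6), Pow(Add(Mul(2, Add(Add(3, 5), -3)), 1), -1), Add(8, -1, Mul(-18, Mul(2, Add(Add(3, 5), -3))), Mul(-18, 1))), -87), 41) = Mul(Mul(Mul(Rational(1, 6), Pow(Add(Mul(2, Add(8, -3)), 1), -1), Add(8, -1, Mul(-18, Mul(2, Add(8, -3))), -18)), -87), 41) = Mul(Mul(Mul(Rational(1, 6), Pow(Add(Mul(2, 5), 1), -1), Add(8, -1, Mul(-18, Mul(2, 5)), -18)), -87), 41) = Mul(Mul(Mul(Rational(1, 6), Pow(Add(10, 1), -1), Add(8, -1, Mul(-18, 10), -18)), -87), 41) = Mul(Mul(Mul(Rational(1, 6), Pow(11, -1), Add(8, -1, -180, -18)), -87), 41) = Mul(Mul(Mul(Rational(1, 6), Rational(1, 11), -191), -87), 41) = Mul(Mul(Rational(-191, 66), -87), 41) = Mul(Rational(5539, 22), 41) = Rational(227099, 22)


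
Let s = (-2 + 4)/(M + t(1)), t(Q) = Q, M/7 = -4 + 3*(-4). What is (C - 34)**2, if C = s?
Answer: 14258176/12321 ≈ 1157.2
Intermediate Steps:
M = -112 (M = 7*(-4 + 3*(-4)) = 7*(-4 - 12) = 7*(-16) = -112)
s = -2/111 (s = (-2 + 4)/(-112 + 1) = 2/(-111) = 2*(-1/111) = -2/111 ≈ -0.018018)
C = -2/111 ≈ -0.018018
(C - 34)**2 = (-2/111 - 34)**2 = (-3776/111)**2 = 14258176/12321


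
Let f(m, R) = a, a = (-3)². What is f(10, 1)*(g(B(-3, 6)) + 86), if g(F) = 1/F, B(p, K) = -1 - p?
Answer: 1557/2 ≈ 778.50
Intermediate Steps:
a = 9
f(m, R) = 9
f(10, 1)*(g(B(-3, 6)) + 86) = 9*(1/(-1 - 1*(-3)) + 86) = 9*(1/(-1 + 3) + 86) = 9*(1/2 + 86) = 9*(½ + 86) = 9*(173/2) = 1557/2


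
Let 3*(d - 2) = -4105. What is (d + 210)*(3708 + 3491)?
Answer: -24973331/3 ≈ -8.3244e+6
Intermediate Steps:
d = -4099/3 (d = 2 + (1/3)*(-4105) = 2 - 4105/3 = -4099/3 ≈ -1366.3)
(d + 210)*(3708 + 3491) = (-4099/3 + 210)*(3708 + 3491) = -3469/3*7199 = -24973331/3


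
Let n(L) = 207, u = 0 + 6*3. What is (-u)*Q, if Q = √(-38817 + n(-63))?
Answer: -54*I*√4290 ≈ -3536.9*I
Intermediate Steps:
u = 18 (u = 0 + 18 = 18)
Q = 3*I*√4290 (Q = √(-38817 + 207) = √(-38610) = 3*I*√4290 ≈ 196.49*I)
(-u)*Q = (-1*18)*(3*I*√4290) = -54*I*√4290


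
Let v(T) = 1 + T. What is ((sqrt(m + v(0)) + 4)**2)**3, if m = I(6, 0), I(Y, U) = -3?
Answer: (4 + I*sqrt(2))**6 ≈ -2632.0 + 5204.3*I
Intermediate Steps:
m = -3
((sqrt(m + v(0)) + 4)**2)**3 = ((sqrt(-3 + (1 + 0)) + 4)**2)**3 = ((sqrt(-3 + 1) + 4)**2)**3 = ((sqrt(-2) + 4)**2)**3 = ((I*sqrt(2) + 4)**2)**3 = ((4 + I*sqrt(2))**2)**3 = (4 + I*sqrt(2))**6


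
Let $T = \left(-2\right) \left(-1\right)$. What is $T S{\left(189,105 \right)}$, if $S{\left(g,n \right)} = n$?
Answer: $210$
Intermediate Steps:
$T = 2$
$T S{\left(189,105 \right)} = 2 \cdot 105 = 210$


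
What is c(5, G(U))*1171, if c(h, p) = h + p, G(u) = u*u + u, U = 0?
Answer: 5855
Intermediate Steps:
G(u) = u + u² (G(u) = u² + u = u + u²)
c(5, G(U))*1171 = (5 + 0*(1 + 0))*1171 = (5 + 0*1)*1171 = (5 + 0)*1171 = 5*1171 = 5855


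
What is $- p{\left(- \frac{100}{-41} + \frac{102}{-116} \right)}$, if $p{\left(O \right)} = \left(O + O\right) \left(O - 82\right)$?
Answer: $\frac{709483483}{2827442} \approx 250.93$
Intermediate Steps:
$p{\left(O \right)} = 2 O \left(-82 + O\right)$
$- p{\left(- \frac{100}{-41} + \frac{102}{-116} \right)} = - 2 \left(- \frac{100}{-41} + \frac{102}{-116}\right) \left(-82 + \left(- \frac{100}{-41} + \frac{102}{-116}\right)\right) = - 2 \left(\left(-100\right) \left(- \frac{1}{41}\right) + 102 \left(- \frac{1}{116}\right)\right) \left(-82 + \left(\left(-100\right) \left(- \frac{1}{41}\right) + 102 \left(- \frac{1}{116}\right)\right)\right) = - 2 \left(\frac{100}{41} - \frac{51}{58}\right) \left(-82 + \left(\frac{100}{41} - \frac{51}{58}\right)\right) = - \frac{2 \cdot 3709 \left(-82 + \frac{3709}{2378}\right)}{2378} = - \frac{2 \cdot 3709 \left(-191287\right)}{2378 \cdot 2378} = \left(-1\right) \left(- \frac{709483483}{2827442}\right) = \frac{709483483}{2827442}$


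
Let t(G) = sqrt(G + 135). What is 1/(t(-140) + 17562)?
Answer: 17562/308423849 - I*sqrt(5)/308423849 ≈ 5.6941e-5 - 7.25e-9*I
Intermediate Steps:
t(G) = sqrt(135 + G)
1/(t(-140) + 17562) = 1/(sqrt(135 - 140) + 17562) = 1/(sqrt(-5) + 17562) = 1/(I*sqrt(5) + 17562) = 1/(17562 + I*sqrt(5))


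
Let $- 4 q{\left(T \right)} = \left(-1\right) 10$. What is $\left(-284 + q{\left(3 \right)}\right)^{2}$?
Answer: $\frac{316969}{4} \approx 79242.0$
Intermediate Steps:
$q{\left(T \right)} = \frac{5}{2}$ ($q{\left(T \right)} = - \frac{\left(-1\right) 10}{4} = \left(- \frac{1}{4}\right) \left(-10\right) = \frac{5}{2}$)
$\left(-284 + q{\left(3 \right)}\right)^{2} = \left(-284 + \frac{5}{2}\right)^{2} = \left(- \frac{563}{2}\right)^{2} = \frac{316969}{4}$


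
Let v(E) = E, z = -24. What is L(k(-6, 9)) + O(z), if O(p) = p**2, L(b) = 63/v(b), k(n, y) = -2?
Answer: 1089/2 ≈ 544.50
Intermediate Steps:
L(b) = 63/b
L(k(-6, 9)) + O(z) = 63/(-2) + (-24)**2 = 63*(-1/2) + 576 = -63/2 + 576 = 1089/2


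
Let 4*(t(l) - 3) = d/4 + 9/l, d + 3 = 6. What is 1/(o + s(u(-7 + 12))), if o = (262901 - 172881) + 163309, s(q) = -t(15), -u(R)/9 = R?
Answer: 80/20266053 ≈ 3.9475e-6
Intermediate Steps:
d = 3 (d = -3 + 6 = 3)
u(R) = -9*R
t(l) = 51/16 + 9/(4*l) (t(l) = 3 + (3/4 + 9/l)/4 = 3 + (3/16 + 9/(4*l)) = 51/16 + 9/(4*l))
s(q) = -267/80 (s(q) = -3*(12 + 17*15)/(16*15) = -3*(12 + 255)/(16*15) = -3*267/(16*15) = -1*267/80 = -267/80)
o = 253329 (o = 90020 + 163309 = 253329)
1/(o + s(u(-7 + 12))) = 1/(253329 - 267/80) = 1/(20266053/80) = 80/20266053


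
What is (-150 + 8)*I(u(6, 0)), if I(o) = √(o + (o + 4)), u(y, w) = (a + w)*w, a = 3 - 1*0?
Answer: -284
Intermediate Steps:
a = 3 (a = 3 + 0 = 3)
u(y, w) = w*(3 + w) (u(y, w) = (3 + w)*w = w*(3 + w))
I(o) = √(4 + 2*o) (I(o) = √(o + (4 + o)) = √(4 + 2*o))
(-150 + 8)*I(u(6, 0)) = (-150 + 8)*√(4 + 2*(0*(3 + 0))) = -142*√(4 + 2*(0*3)) = -142*√(4 + 2*0) = -142*√(4 + 0) = -142*√4 = -142*2 = -284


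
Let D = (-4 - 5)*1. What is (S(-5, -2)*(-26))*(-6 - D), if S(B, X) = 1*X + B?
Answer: 546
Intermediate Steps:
D = -9 (D = -9*1 = -9)
S(B, X) = B + X (S(B, X) = X + B = B + X)
(S(-5, -2)*(-26))*(-6 - D) = ((-5 - 2)*(-26))*(-6 - 1*(-9)) = (-7*(-26))*(-6 + 9) = 182*3 = 546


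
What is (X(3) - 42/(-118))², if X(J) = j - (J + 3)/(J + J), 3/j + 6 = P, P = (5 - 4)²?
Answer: 134689/87025 ≈ 1.5477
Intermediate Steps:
P = 1 (P = 1² = 1)
j = -⅗ (j = 3/(-6 + 1) = 3/(-5) = 3*(-⅕) = -⅗ ≈ -0.60000)
X(J) = -⅗ - (3 + J)/(2*J) (X(J) = -⅗ - (J + 3)/(J + J) = -⅗ - (3 + J)/(2*J))
(X(3) - 42/(-118))² = ((⅒)*(-15 - 11*3)/3 - 42/(-118))² = ((⅒)*(⅓)*(-15 - 33) - 42*(-1/118))² = ((⅒)*(⅓)*(-48) + 21/59)² = (-8/5 + 21/59)² = (-367/295)² = 134689/87025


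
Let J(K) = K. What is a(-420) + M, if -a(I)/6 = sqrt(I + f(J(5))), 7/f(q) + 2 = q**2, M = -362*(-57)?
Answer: 20634 - 42*I*sqrt(4531)/23 ≈ 20634.0 - 122.92*I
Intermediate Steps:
M = 20634 (M = -362*(-57) = 20634)
f(q) = 7/(-2 + q**2)
a(I) = -6*sqrt(7/23 + I) (a(I) = -6*sqrt(I + 7/(-2 + 5**2)) = -6*sqrt(I + 7/(-2 + 25)) = -6*sqrt(I + 7/23) = -6*sqrt(7/23 + I))
a(-420) + M = -6*sqrt(161 + 529*(-420))/23 + 20634 = -6*sqrt(161 - 222180)/23 + 20634 = -42*I*sqrt(4531)/23 + 20634 = 20634 - 42*I*sqrt(4531)/23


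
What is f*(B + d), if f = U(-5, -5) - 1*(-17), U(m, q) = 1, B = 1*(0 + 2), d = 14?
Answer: 288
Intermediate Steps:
B = 2 (B = 1*2 = 2)
f = 18 (f = 1 - 1*(-17) = 1 + 17 = 18)
f*(B + d) = 18*(2 + 14) = 18*16 = 288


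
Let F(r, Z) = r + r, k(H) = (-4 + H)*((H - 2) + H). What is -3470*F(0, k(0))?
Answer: 0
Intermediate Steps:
k(H) = (-4 + H)*(-2 + 2*H) (k(H) = (-4 + H)*((-2 + H) + H) = (-4 + H)*(-2 + 2*H))
F(r, Z) = 2*r
-3470*F(0, k(0)) = -6940*0 = -3470*0 = 0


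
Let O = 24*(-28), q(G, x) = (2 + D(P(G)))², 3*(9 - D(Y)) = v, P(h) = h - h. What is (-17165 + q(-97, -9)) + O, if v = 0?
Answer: -17716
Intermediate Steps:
P(h) = 0
D(Y) = 9 (D(Y) = 9 - ⅓*0 = 9 + 0 = 9)
q(G, x) = 121 (q(G, x) = (2 + 9)² = 11² = 121)
O = -672
(-17165 + q(-97, -9)) + O = (-17165 + 121) - 672 = -17044 - 672 = -17716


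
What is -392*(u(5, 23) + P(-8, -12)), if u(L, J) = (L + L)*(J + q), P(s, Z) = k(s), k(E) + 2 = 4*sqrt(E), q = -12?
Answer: -42336 - 3136*I*sqrt(2) ≈ -42336.0 - 4435.0*I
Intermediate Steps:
k(E) = -2 + 4*sqrt(E)
P(s, Z) = -2 + 4*sqrt(s)
u(L, J) = 2*L*(-12 + J) (u(L, J) = (L + L)*(J - 12) = (2*L)*(-12 + J) = 2*L*(-12 + J))
-392*(u(5, 23) + P(-8, -12)) = -392*(2*5*(-12 + 23) + (-2 + 4*sqrt(-8))) = -392*(2*5*11 + (-2 + 4*(2*I*sqrt(2)))) = -392*(110 + (-2 + 8*I*sqrt(2))) = -392*(108 + 8*I*sqrt(2)) = -42336 - 3136*I*sqrt(2)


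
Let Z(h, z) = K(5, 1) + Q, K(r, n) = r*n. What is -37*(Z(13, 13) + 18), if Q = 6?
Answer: -1073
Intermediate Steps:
K(r, n) = n*r
Z(h, z) = 11 (Z(h, z) = 1*5 + 6 = 5 + 6 = 11)
-37*(Z(13, 13) + 18) = -37*(11 + 18) = -37*29 = -1073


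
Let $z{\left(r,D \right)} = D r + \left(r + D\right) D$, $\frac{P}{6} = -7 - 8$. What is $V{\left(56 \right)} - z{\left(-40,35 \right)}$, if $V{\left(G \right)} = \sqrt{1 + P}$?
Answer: $1575 + i \sqrt{89} \approx 1575.0 + 9.434 i$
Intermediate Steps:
$P = -90$ ($P = 6 \left(-7 - 8\right) = 6 \left(-15\right) = -90$)
$V{\left(G \right)} = i \sqrt{89}$ ($V{\left(G \right)} = \sqrt{1 - 90} = \sqrt{-89} = i \sqrt{89}$)
$z{\left(r,D \right)} = D r + D \left(D + r\right)$ ($z{\left(r,D \right)} = D r + \left(D + r\right) D = D r + D \left(D + r\right)$)
$V{\left(56 \right)} - z{\left(-40,35 \right)} = i \sqrt{89} - 35 \left(35 + 2 \left(-40\right)\right) = i \sqrt{89} - 35 \left(35 - 80\right) = i \sqrt{89} - 35 \left(-45\right) = i \sqrt{89} - -1575 = i \sqrt{89} + 1575 = 1575 + i \sqrt{89}$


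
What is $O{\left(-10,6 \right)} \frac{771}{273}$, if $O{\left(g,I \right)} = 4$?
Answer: $\frac{1028}{91} \approx 11.297$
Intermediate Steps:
$O{\left(-10,6 \right)} \frac{771}{273} = 4 \cdot \frac{771}{273} = 4 \cdot 771 \cdot \frac{1}{273} = 4 \cdot \frac{257}{91} = \frac{1028}{91}$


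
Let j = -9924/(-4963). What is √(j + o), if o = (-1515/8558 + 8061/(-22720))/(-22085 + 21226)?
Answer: 3*√596527608870725996375110045/51808147742120 ≈ 1.4143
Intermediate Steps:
o = 51703419/83511017920 (o = (-1515*1/8558 + 8061*(-1/22720))/(-859) = (-1515/8558 - 8061/22720)*(-1/859) = -51703419/97218880*(-1/859) = 51703419/83511017920 ≈ 0.00061912)
j = 9924/4963 (j = -9924*(-1/4963) = 9924/4963 ≈ 1.9996)
√(j + o) = √(9924/4963 + 51703419/83511017920) = √(829019945906577/414465181936960) = 3*√596527608870725996375110045/51808147742120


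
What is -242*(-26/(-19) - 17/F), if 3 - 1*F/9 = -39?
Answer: -1150105/3591 ≈ -320.27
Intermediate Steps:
F = 378 (F = 27 - 9*(-39) = 27 + 351 = 378)
-242*(-26/(-19) - 17/F) = -242*(-26/(-19) - 17/378) = -242*(-26*(-1/19) - 17*1/378) = -242*(26/19 - 17/378) = -242*9505/7182 = -1150105/3591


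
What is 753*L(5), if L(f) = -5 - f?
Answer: -7530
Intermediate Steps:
753*L(5) = 753*(-5 - 1*5) = 753*(-5 - 5) = 753*(-10) = -7530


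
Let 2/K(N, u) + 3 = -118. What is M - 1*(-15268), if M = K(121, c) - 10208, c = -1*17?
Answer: 612258/121 ≈ 5060.0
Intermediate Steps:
c = -17
K(N, u) = -2/121 (K(N, u) = 2/(-3 - 118) = 2/(-121) = 2*(-1/121) = -2/121)
M = -1235170/121 (M = -2/121 - 10208 = -1235170/121 ≈ -10208.)
M - 1*(-15268) = -1235170/121 - 1*(-15268) = -1235170/121 + 15268 = 612258/121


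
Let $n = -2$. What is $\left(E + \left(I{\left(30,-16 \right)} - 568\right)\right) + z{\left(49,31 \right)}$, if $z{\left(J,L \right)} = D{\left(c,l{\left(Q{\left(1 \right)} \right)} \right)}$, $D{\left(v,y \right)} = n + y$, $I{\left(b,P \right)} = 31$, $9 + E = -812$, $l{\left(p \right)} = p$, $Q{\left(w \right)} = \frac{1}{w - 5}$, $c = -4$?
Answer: $- \frac{5441}{4} \approx -1360.3$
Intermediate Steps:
$Q{\left(w \right)} = \frac{1}{-5 + w}$
$E = -821$ ($E = -9 - 812 = -821$)
$D{\left(v,y \right)} = -2 + y$
$z{\left(J,L \right)} = - \frac{9}{4}$ ($z{\left(J,L \right)} = -2 + \frac{1}{-5 + 1} = -2 + \frac{1}{-4} = -2 - \frac{1}{4} = - \frac{9}{4}$)
$\left(E + \left(I{\left(30,-16 \right)} - 568\right)\right) + z{\left(49,31 \right)} = \left(-821 + \left(31 - 568\right)\right) - \frac{9}{4} = \left(-821 - 537\right) - \frac{9}{4} = -1358 - \frac{9}{4} = - \frac{5441}{4}$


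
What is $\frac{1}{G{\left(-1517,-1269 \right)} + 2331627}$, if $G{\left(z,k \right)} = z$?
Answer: $\frac{1}{2330110} \approx 4.2916 \cdot 10^{-7}$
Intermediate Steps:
$\frac{1}{G{\left(-1517,-1269 \right)} + 2331627} = \frac{1}{-1517 + 2331627} = \frac{1}{2330110}$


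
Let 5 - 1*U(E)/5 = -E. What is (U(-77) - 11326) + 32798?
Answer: 21112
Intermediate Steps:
U(E) = 25 + 5*E (U(E) = 25 - (-5)*E = 25 + 5*E)
(U(-77) - 11326) + 32798 = ((25 + 5*(-77)) - 11326) + 32798 = ((25 - 385) - 11326) + 32798 = (-360 - 11326) + 32798 = -11686 + 32798 = 21112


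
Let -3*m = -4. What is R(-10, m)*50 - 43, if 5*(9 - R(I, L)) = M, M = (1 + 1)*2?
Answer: 367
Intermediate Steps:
m = 4/3 (m = -⅓*(-4) = 4/3 ≈ 1.3333)
M = 4 (M = 2*2 = 4)
R(I, L) = 41/5 (R(I, L) = 9 - ⅕*4 = 9 - ⅘ = 41/5)
R(-10, m)*50 - 43 = (41/5)*50 - 43 = 410 - 43 = 367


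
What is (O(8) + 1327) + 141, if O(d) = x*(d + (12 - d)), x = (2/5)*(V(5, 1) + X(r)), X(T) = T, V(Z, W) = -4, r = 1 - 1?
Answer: 7244/5 ≈ 1448.8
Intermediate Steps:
r = 0
x = -8/5 (x = (2/5)*(-4 + 0) = (2*(⅕))*(-4) = (⅖)*(-4) = -8/5 ≈ -1.6000)
O(d) = -96/5 (O(d) = -8*(d + (12 - d))/5 = -8/5*12 = -96/5)
(O(8) + 1327) + 141 = (-96/5 + 1327) + 141 = 6539/5 + 141 = 7244/5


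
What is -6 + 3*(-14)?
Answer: -48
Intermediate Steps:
-6 + 3*(-14) = -6 - 42 = -48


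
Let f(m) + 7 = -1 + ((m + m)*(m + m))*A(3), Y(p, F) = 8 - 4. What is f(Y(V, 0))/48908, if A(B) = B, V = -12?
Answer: 46/12227 ≈ 0.0037622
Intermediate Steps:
Y(p, F) = 4
f(m) = -8 + 12*m² (f(m) = -7 + (-1 + ((m + m)*(m + m))*3) = -7 + (-1 + ((2*m)*(2*m))*3) = -7 + (-1 + (4*m²)*3) = -7 + (-1 + 12*m²) = -8 + 12*m²)
f(Y(V, 0))/48908 = (-8 + 12*4²)/48908 = (-8 + 12*16)*(1/48908) = (-8 + 192)*(1/48908) = 184*(1/48908) = 46/12227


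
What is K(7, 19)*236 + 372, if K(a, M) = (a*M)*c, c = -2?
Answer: -62404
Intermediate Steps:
K(a, M) = -2*M*a (K(a, M) = (a*M)*(-2) = (M*a)*(-2) = -2*M*a)
K(7, 19)*236 + 372 = -2*19*7*236 + 372 = -266*236 + 372 = -62776 + 372 = -62404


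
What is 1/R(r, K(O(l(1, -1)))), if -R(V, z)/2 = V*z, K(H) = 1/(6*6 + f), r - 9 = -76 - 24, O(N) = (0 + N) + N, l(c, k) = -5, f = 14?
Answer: 25/91 ≈ 0.27473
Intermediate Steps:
O(N) = 2*N (O(N) = N + N = 2*N)
r = -91 (r = 9 + (-76 - 24) = 9 - 100 = -91)
K(H) = 1/50 (K(H) = 1/(6*6 + 14) = 1/(36 + 14) = 1/50)
R(V, z) = -2*V*z
1/R(r, K(O(l(1, -1)))) = 1/(-2*(-91)*1/50) = 1/(91/25) = 25/91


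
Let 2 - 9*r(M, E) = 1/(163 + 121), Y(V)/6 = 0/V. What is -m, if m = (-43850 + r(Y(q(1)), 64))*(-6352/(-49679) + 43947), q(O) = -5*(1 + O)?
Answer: 27188740097381005/14108836 ≈ 1.9271e+9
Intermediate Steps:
q(O) = -5 - 5*O
Y(V) = 0 (Y(V) = 6*(0/V) = 6*0 = 0)
r(M, E) = 63/284 (r(M, E) = 2/9 - 1/(9*(163 + 121)) = 2/9 - ⅑/284 = 2/9 - ⅑*1/284 = 2/9 - 1/2556 = 63/284)
m = -27188740097381005/14108836 (m = (-43850 + 63/284)*(-6352/(-49679) + 43947) = -12453337*(-6352*(-1/49679) + 43947)/284 = -12453337*(6352/49679 + 43947)/284 = -12453337/284*2183249365/49679 = -27188740097381005/14108836 ≈ -1.9271e+9)
-m = -1*(-27188740097381005/14108836) = 27188740097381005/14108836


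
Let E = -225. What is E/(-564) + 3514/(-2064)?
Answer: -63229/48504 ≈ -1.3036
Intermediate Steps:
E/(-564) + 3514/(-2064) = -225/(-564) + 3514/(-2064) = -225*(-1/564) + 3514*(-1/2064) = 75/188 - 1757/1032 = -63229/48504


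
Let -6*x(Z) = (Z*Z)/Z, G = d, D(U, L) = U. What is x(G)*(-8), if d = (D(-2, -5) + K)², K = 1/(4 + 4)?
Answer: 75/16 ≈ 4.6875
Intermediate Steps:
K = ⅛ (K = 1/8 = ⅛ ≈ 0.12500)
d = 225/64 (d = (-2 + ⅛)² = (-15/8)² = 225/64 ≈ 3.5156)
G = 225/64 ≈ 3.5156
x(Z) = -Z/6 (x(Z) = -Z*Z/(6*Z) = -Z²/(6*Z) = -Z/6)
x(G)*(-8) = -⅙*225/64*(-8) = -75/128*(-8) = 75/16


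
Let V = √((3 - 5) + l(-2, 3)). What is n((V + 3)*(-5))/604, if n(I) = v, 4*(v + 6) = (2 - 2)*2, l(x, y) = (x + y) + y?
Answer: -3/302 ≈ -0.0099338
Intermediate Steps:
l(x, y) = x + 2*y
V = √2 (V = √((3 - 5) + (-2 + 2*3)) = √(-2 + (-2 + 6)) = √(-2 + 4) = √2 ≈ 1.4142)
v = -6 (v = -6 + ((2 - 2)*2)/4 = -6 + (0*2)/4 = -6 + (¼)*0 = -6 + 0 = -6)
n(I) = -6
n((V + 3)*(-5))/604 = -6/604 = -6*1/604 = -3/302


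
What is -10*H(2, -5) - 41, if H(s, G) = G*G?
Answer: -291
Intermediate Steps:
H(s, G) = G**2
-10*H(2, -5) - 41 = -10*(-5)**2 - 41 = -10*25 - 41 = -250 - 41 = -291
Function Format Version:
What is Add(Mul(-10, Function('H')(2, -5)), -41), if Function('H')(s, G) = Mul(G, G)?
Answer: -291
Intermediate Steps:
Function('H')(s, G) = Pow(G, 2)
Add(Mul(-10, Function('H')(2, -5)), -41) = Add(Mul(-10, Pow(-5, 2)), -41) = Add(Mul(-10, 25), -41) = Add(-250, -41) = -291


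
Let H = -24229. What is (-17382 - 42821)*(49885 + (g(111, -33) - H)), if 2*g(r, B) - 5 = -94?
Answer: -8918412217/2 ≈ -4.4592e+9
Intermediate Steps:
g(r, B) = -89/2 (g(r, B) = 5/2 + (½)*(-94) = 5/2 - 47 = -89/2)
(-17382 - 42821)*(49885 + (g(111, -33) - H)) = (-17382 - 42821)*(49885 + (-89/2 - 1*(-24229))) = -60203*(49885 + (-89/2 + 24229)) = -60203*(49885 + 48369/2) = -60203*148139/2 = -8918412217/2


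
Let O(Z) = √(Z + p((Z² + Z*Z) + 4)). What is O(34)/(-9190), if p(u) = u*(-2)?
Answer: -11*I*√38/9190 ≈ -0.0073785*I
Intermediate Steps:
p(u) = -2*u
O(Z) = √(-8 + Z - 4*Z²) (O(Z) = √(Z - 2*((Z² + Z*Z) + 4)) = √(Z - 2*((Z² + Z²) + 4)) = √(Z - 2*(2*Z² + 4)) = √(Z - 2*(4 + 2*Z²)) = √(Z + (-8 - 4*Z²)) = √(-8 + Z - 4*Z²))
O(34)/(-9190) = √(-8 + 34 - 4*34²)/(-9190) = √(-8 + 34 - 4*1156)*(-1/9190) = √(-8 + 34 - 4624)*(-1/9190) = √(-4598)*(-1/9190) = (11*I*√38)*(-1/9190) = -11*I*√38/9190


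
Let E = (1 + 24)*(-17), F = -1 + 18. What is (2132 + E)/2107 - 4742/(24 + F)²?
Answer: -7121927/3541867 ≈ -2.0108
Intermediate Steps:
F = 17
E = -425 (E = 25*(-17) = -425)
(2132 + E)/2107 - 4742/(24 + F)² = (2132 - 425)/2107 - 4742/(24 + 17)² = 1707*(1/2107) - 4742/(41²) = 1707/2107 - 4742/1681 = -7121927/3541867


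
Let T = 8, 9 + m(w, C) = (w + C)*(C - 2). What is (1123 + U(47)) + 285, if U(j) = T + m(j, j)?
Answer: 5637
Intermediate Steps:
m(w, C) = -9 + (-2 + C)*(C + w) (m(w, C) = -9 + (w + C)*(C - 2) = -9 + (C + w)*(-2 + C) = -9 + (-2 + C)*(C + w))
U(j) = -1 - 4*j + 2*j**2 (U(j) = 8 + (-9 + j**2 - 2*j - 2*j + j*j) = 8 + (-9 + j**2 - 2*j - 2*j + j**2) = 8 + (-9 - 4*j + 2*j**2) = -1 - 4*j + 2*j**2)
(1123 + U(47)) + 285 = (1123 + (-1 - 4*47 + 2*47**2)) + 285 = (1123 + (-1 - 188 + 2*2209)) + 285 = (1123 + (-1 - 188 + 4418)) + 285 = (1123 + 4229) + 285 = 5352 + 285 = 5637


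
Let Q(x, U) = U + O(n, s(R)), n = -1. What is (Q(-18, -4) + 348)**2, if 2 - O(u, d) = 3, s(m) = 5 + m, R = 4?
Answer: 117649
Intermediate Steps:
O(u, d) = -1 (O(u, d) = 2 - 1*3 = 2 - 3 = -1)
Q(x, U) = -1 + U (Q(x, U) = U - 1 = -1 + U)
(Q(-18, -4) + 348)**2 = ((-1 - 4) + 348)**2 = (-5 + 348)**2 = 343**2 = 117649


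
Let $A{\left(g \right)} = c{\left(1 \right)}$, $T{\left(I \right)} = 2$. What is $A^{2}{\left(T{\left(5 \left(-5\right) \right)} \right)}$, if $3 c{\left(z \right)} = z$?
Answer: $\frac{1}{9} \approx 0.11111$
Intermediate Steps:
$c{\left(z \right)} = \frac{z}{3}$
$A{\left(g \right)} = \frac{1}{3}$ ($A{\left(g \right)} = \frac{1}{3} \cdot 1 = \frac{1}{3}$)
$A^{2}{\left(T{\left(5 \left(-5\right) \right)} \right)} = \left(\frac{1}{3}\right)^{2} = \frac{1}{9}$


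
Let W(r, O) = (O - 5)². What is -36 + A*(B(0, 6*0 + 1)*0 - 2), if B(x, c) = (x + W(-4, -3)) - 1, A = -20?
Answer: 4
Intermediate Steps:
W(r, O) = (-5 + O)²
B(x, c) = 63 + x (B(x, c) = (x + (-5 - 3)²) - 1 = (x + (-8)²) - 1 = (x + 64) - 1 = (64 + x) - 1 = 63 + x)
-36 + A*(B(0, 6*0 + 1)*0 - 2) = -36 - 20*((63 + 0)*0 - 2) = -36 - 20*(63*0 - 2) = -36 - 20*(0 - 2) = -36 - 20*(-2) = -36 + 40 = 4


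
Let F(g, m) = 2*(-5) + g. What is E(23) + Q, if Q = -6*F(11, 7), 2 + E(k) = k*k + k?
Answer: 544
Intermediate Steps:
F(g, m) = -10 + g
E(k) = -2 + k + k² (E(k) = -2 + (k*k + k) = -2 + (k² + k) = -2 + (k + k²) = -2 + k + k²)
Q = -6 (Q = -6*(-10 + 11) = -6*1 = -6)
E(23) + Q = (-2 + 23 + 23²) - 6 = (-2 + 23 + 529) - 6 = 550 - 6 = 544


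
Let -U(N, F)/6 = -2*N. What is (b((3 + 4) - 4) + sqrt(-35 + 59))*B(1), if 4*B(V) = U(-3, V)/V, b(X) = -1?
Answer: 9 - 18*sqrt(6) ≈ -35.091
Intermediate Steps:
U(N, F) = 12*N (U(N, F) = -(-12)*N = 12*N)
B(V) = -9/V (B(V) = ((12*(-3))/V)/4 = (-36/V)/4 = -9/V)
(b((3 + 4) - 4) + sqrt(-35 + 59))*B(1) = (-1 + sqrt(-35 + 59))*(-9/1) = (-1 + sqrt(24))*(-9*1) = (-1 + 2*sqrt(6))*(-9) = 9 - 18*sqrt(6)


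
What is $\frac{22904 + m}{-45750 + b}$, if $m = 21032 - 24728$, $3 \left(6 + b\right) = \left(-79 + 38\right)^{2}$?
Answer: $- \frac{57624}{135587} \approx -0.425$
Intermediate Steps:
$b = \frac{1663}{3}$ ($b = -6 + \frac{\left(-79 + 38\right)^{2}}{3} = -6 + \frac{\left(-41\right)^{2}}{3} = -6 + \frac{1}{3} \cdot 1681 = -6 + \frac{1681}{3} = \frac{1663}{3} \approx 554.33$)
$m = -3696$ ($m = 21032 - 24728 = -3696$)
$\frac{22904 + m}{-45750 + b} = \frac{22904 - 3696}{-45750 + \frac{1663}{3}} = \frac{19208}{- \frac{135587}{3}} = 19208 \left(- \frac{3}{135587}\right) = - \frac{57624}{135587}$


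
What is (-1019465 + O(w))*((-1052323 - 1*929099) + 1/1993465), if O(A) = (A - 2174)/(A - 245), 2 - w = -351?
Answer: 144966481954417837463/71764740 ≈ 2.0200e+12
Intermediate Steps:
w = 353 (w = 2 - 1*(-351) = 2 + 351 = 353)
O(A) = (-2174 + A)/(-245 + A)
(-1019465 + O(w))*((-1052323 - 1*929099) + 1/1993465) = (-1019465 + (-2174 + 353)/(-245 + 353))*((-1052323 - 1*929099) + 1/1993465) = (-1019465 - 1821/108)*((-1052323 - 929099) + 1/1993465) = (-1019465 + (1/108)*(-1821))*(-1981422 + 1/1993465) = (-1019465 - 607/36)*(-3949895407229/1993465) = -36701347/36*(-3949895407229/1993465) = 144966481954417837463/71764740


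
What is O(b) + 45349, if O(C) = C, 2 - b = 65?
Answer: 45286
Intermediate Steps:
b = -63 (b = 2 - 1*65 = 2 - 65 = -63)
O(b) + 45349 = -63 + 45349 = 45286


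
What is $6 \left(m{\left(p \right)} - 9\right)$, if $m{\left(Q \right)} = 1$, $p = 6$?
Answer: $-48$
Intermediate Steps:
$6 \left(m{\left(p \right)} - 9\right) = 6 \left(1 - 9\right) = 6 \left(-8\right) = -48$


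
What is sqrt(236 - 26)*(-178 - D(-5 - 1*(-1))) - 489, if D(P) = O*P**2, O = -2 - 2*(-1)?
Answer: -489 - 178*sqrt(210) ≈ -3068.5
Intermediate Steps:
O = 0 (O = -2 + 2 = 0)
D(P) = 0 (D(P) = 0*P**2 = 0)
sqrt(236 - 26)*(-178 - D(-5 - 1*(-1))) - 489 = sqrt(236 - 26)*(-178 - 1*0) - 489 = sqrt(210)*(-178 + 0) - 489 = sqrt(210)*(-178) - 489 = -178*sqrt(210) - 489 = -489 - 178*sqrt(210)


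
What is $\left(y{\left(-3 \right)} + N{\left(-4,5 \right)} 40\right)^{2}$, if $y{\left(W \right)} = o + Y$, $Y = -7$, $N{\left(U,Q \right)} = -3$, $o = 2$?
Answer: $15625$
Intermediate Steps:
$y{\left(W \right)} = -5$ ($y{\left(W \right)} = 2 - 7 = -5$)
$\left(y{\left(-3 \right)} + N{\left(-4,5 \right)} 40\right)^{2} = \left(-5 - 120\right)^{2} = \left(-125\right)^{2} = 15625$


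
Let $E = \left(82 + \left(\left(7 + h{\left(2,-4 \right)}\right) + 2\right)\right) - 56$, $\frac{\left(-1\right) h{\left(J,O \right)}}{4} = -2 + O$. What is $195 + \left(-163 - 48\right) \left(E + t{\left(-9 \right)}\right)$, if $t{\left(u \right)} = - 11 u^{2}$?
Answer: $175747$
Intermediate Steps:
$h{\left(J,O \right)} = 8 - 4 O$ ($h{\left(J,O \right)} = - 4 \left(-2 + O\right) = 8 - 4 O$)
$E = 59$ ($E = \left(82 + \left(\left(7 + \left(8 - -16\right)\right) + 2\right)\right) - 56 = \left(82 + \left(\left(7 + \left(8 + 16\right)\right) + 2\right)\right) - 56 = \left(82 + \left(\left(7 + 24\right) + 2\right)\right) - 56 = \left(82 + \left(31 + 2\right)\right) - 56 = \left(82 + 33\right) - 56 = 115 - 56 = 59$)
$195 + \left(-163 - 48\right) \left(E + t{\left(-9 \right)}\right) = 195 + \left(-163 - 48\right) \left(59 - 11 \left(-9\right)^{2}\right) = 195 - 211 \left(59 - 891\right) = 195 - -175552 = 195 + 175552 = 175747$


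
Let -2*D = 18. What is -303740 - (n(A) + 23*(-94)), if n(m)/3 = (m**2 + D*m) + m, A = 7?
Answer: -301557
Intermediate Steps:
D = -9 (D = -1/2*18 = -9)
n(m) = -24*m + 3*m**2 (n(m) = 3*((m**2 - 9*m) + m) = 3*(m**2 - 8*m) = -24*m + 3*m**2)
-303740 - (n(A) + 23*(-94)) = -303740 - (3*7*(-8 + 7) + 23*(-94)) = -303740 - (3*7*(-1) - 2162) = -303740 - (-21 - 2162) = -303740 - 1*(-2183) = -303740 + 2183 = -301557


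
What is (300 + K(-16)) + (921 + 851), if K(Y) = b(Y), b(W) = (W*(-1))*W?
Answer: 1816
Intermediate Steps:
b(W) = -W**2 (b(W) = (-W)*W = -W**2)
K(Y) = -Y**2
(300 + K(-16)) + (921 + 851) = (300 - 1*(-16)**2) + (921 + 851) = (300 - 1*256) + 1772 = (300 - 256) + 1772 = 44 + 1772 = 1816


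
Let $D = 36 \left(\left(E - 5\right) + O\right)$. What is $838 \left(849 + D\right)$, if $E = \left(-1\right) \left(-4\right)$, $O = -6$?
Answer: $500286$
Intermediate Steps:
$E = 4$
$D = -252$ ($D = 36 \left(\left(4 - 5\right) - 6\right) = 36 \left(-1 - 6\right) = 36 \left(-7\right) = -252$)
$838 \left(849 + D\right) = 838 \left(849 - 252\right) = 838 \cdot 597 = 500286$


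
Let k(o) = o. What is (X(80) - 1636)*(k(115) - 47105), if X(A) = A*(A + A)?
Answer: -524596360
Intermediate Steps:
X(A) = 2*A² (X(A) = A*(2*A) = 2*A²)
(X(80) - 1636)*(k(115) - 47105) = (2*80² - 1636)*(115 - 47105) = (2*6400 - 1636)*(-46990) = (12800 - 1636)*(-46990) = 11164*(-46990) = -524596360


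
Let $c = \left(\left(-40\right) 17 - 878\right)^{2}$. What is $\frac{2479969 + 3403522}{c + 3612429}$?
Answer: $\frac{5883491}{6039793} \approx 0.97412$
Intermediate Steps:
$c = 2427364$ ($c = \left(-680 - 878\right)^{2} = \left(-1558\right)^{2} = 2427364$)
$\frac{2479969 + 3403522}{c + 3612429} = \frac{2479969 + 3403522}{2427364 + 3612429} = \frac{5883491}{6039793}$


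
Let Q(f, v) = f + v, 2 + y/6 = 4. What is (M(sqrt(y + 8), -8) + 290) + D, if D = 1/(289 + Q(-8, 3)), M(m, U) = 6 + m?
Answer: 84065/284 + 2*sqrt(5) ≈ 300.48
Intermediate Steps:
y = 12 (y = -12 + 6*4 = -12 + 24 = 12)
D = 1/284 (D = 1/(289 + (-8 + 3)) = 1/(289 - 5) = 1/284 ≈ 0.0035211)
(M(sqrt(y + 8), -8) + 290) + D = ((6 + sqrt(12 + 8)) + 290) + 1/284 = ((6 + sqrt(20)) + 290) + 1/284 = ((6 + 2*sqrt(5)) + 290) + 1/284 = (296 + 2*sqrt(5)) + 1/284 = 84065/284 + 2*sqrt(5)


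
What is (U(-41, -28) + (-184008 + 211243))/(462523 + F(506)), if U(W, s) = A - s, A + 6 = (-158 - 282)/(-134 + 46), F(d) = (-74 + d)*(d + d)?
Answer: 27262/899707 ≈ 0.030301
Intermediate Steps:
F(d) = 2*d*(-74 + d) (F(d) = (-74 + d)*(2*d) = 2*d*(-74 + d))
A = -1 (A = -6 + (-158 - 282)/(-134 + 46) = -6 - 440/(-88) = -6 - 440*(-1/88) = -6 + 5 = -1)
U(W, s) = -1 - s
(U(-41, -28) + (-184008 + 211243))/(462523 + F(506)) = ((-1 - 1*(-28)) + (-184008 + 211243))/(462523 + 2*506*(-74 + 506)) = ((-1 + 28) + 27235)/(462523 + 2*506*432) = (27 + 27235)/(462523 + 437184) = 27262/899707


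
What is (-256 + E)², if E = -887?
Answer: 1306449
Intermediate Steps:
(-256 + E)² = (-256 - 887)² = (-1143)² = 1306449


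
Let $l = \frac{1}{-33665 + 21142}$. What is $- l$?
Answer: $\frac{1}{12523} \approx 7.9853 \cdot 10^{-5}$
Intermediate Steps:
$l = - \frac{1}{12523}$ ($l = \frac{1}{-12523} = - \frac{1}{12523} \approx -7.9853 \cdot 10^{-5}$)
$- l = \left(-1\right) \left(- \frac{1}{12523}\right) = \frac{1}{12523}$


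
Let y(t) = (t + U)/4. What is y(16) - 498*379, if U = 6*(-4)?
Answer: -188744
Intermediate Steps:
U = -24
y(t) = -6 + t/4 (y(t) = (t - 24)/4 = (-24 + t)/4 = -6 + t/4)
y(16) - 498*379 = (-6 + (1/4)*16) - 498*379 = (-6 + 4) - 188742 = -2 - 188742 = -188744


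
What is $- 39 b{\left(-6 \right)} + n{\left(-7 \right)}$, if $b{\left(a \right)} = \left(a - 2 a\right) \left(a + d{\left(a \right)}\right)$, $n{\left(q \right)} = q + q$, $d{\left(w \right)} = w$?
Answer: $2794$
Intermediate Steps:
$n{\left(q \right)} = 2 q$
$b{\left(a \right)} = - 2 a^{2}$ ($b{\left(a \right)} = \left(a - 2 a\right) \left(a + a\right) = - a 2 a = - 2 a^{2}$)
$- 39 b{\left(-6 \right)} + n{\left(-7 \right)} = - 39 \left(- 2 \left(-6\right)^{2}\right) + 2 \left(-7\right) = - 39 \left(\left(-2\right) 36\right) - 14 = \left(-39\right) \left(-72\right) - 14 = 2808 - 14 = 2794$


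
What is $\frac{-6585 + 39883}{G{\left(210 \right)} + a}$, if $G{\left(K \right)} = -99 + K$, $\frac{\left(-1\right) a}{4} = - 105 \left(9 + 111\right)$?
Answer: $\frac{33298}{50511} \approx 0.65922$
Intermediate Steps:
$a = 50400$ ($a = - 4 \left(- 105 \left(9 + 111\right)\right) = - 4 \left(\left(-105\right) 120\right) = \left(-4\right) \left(-12600\right) = 50400$)
$\frac{-6585 + 39883}{G{\left(210 \right)} + a} = \frac{-6585 + 39883}{\left(-99 + 210\right) + 50400} = \frac{33298}{111 + 50400} = \frac{33298}{50511}$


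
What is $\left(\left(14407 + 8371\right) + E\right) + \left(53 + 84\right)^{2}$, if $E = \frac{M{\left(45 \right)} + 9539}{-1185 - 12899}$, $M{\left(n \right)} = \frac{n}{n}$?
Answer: $\frac{146284602}{3521} \approx 41546.0$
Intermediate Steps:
$M{\left(n \right)} = 1$
$E = - \frac{2385}{3521}$ ($E = \frac{1 + 9539}{-1185 - 12899} = \frac{9540}{-14084} = 9540 \left(- \frac{1}{14084}\right) = - \frac{2385}{3521} \approx -0.67736$)
$\left(\left(14407 + 8371\right) + E\right) + \left(53 + 84\right)^{2} = \left(\left(14407 + 8371\right) - \frac{2385}{3521}\right) + \left(53 + 84\right)^{2} = \left(22778 - \frac{2385}{3521}\right) + 137^{2} = \frac{80198953}{3521} + 18769 = \frac{146284602}{3521}$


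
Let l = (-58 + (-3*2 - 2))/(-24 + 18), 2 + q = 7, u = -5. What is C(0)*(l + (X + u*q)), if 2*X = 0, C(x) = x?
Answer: 0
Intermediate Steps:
q = 5 (q = -2 + 7 = 5)
X = 0 (X = (1/2)*0 = 0)
l = 11 (l = (-58 + (-6 - 2))/(-6) = (-58 - 8)*(-1/6) = -66*(-1/6) = 11)
C(0)*(l + (X + u*q)) = 0*(11 + (0 - 5*5)) = 0*(11 + (0 - 25)) = 0*(11 - 25) = 0*(-14) = 0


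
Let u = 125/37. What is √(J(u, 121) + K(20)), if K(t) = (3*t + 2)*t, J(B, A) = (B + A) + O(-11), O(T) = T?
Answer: 5*√74111/37 ≈ 36.788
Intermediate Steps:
u = 125/37 (u = 125*(1/37) = 125/37 ≈ 3.3784)
J(B, A) = -11 + A + B (J(B, A) = (B + A) - 11 = (A + B) - 11 = -11 + A + B)
K(t) = t*(2 + 3*t) (K(t) = (2 + 3*t)*t = t*(2 + 3*t))
√(J(u, 121) + K(20)) = √((-11 + 121 + 125/37) + 20*(2 + 3*20)) = √(4195/37 + 20*(2 + 60)) = √(4195/37 + 20*62) = √(4195/37 + 1240) = √(50075/37) = 5*√74111/37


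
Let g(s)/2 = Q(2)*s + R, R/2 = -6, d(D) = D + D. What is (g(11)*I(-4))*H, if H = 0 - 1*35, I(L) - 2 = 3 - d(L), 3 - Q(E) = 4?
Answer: 20930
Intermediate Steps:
Q(E) = -1 (Q(E) = 3 - 1*4 = 3 - 4 = -1)
d(D) = 2*D
R = -12 (R = 2*(-6) = -12)
I(L) = 5 - 2*L (I(L) = 2 + (3 - 2*L) = 5 - 2*L)
g(s) = -24 - 2*s (g(s) = 2*(-s - 12) = 2*(-12 - s) = -24 - 2*s)
H = -35 (H = 0 - 35 = -35)
(g(11)*I(-4))*H = ((-24 - 2*11)*(5 - 2*(-4)))*(-35) = ((-24 - 22)*(5 + 8))*(-35) = -46*13*(-35) = -598*(-35) = 20930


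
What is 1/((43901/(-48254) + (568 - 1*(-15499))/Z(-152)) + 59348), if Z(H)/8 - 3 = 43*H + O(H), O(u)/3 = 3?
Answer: 1259236384/74731627628627 ≈ 1.6850e-5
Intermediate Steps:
O(u) = 9 (O(u) = 3*3 = 9)
Z(H) = 96 + 344*H (Z(H) = 24 + 8*(43*H + 9) = 24 + 8*(9 + 43*H) = 24 + (72 + 344*H) = 96 + 344*H)
1/((43901/(-48254) + (568 - 1*(-15499))/Z(-152)) + 59348) = 1/((43901/(-48254) + (568 - 1*(-15499))/(96 + 344*(-152))) + 59348) = 1/((43901*(-1/48254) + (568 + 15499)/(96 - 52288)) + 59348) = 1/((-43901/48254 + 16067/(-52192)) + 59348) = 1/((-43901/48254 + 16067*(-1/52192)) + 59348) = 1/((-43901/48254 - 16067/52192) + 59348) = 1/(-1533289005/1259236384 + 59348) = 1/(74731627628627/1259236384) = 1259236384/74731627628627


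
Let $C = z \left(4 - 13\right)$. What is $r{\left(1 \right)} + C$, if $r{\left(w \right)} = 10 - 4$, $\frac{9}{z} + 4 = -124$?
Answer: $\frac{849}{128} \approx 6.6328$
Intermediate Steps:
$z = - \frac{9}{128}$ ($z = \frac{9}{-4 - 124} = \frac{9}{-128} = 9 \left(- \frac{1}{128}\right) = - \frac{9}{128} \approx -0.070313$)
$r{\left(w \right)} = 6$ ($r{\left(w \right)} = 10 - 4 = 6$)
$C = \frac{81}{128}$ ($C = - \frac{9 \left(4 - 13\right)}{128} = \left(- \frac{9}{128}\right) \left(-9\right) = \frac{81}{128} \approx 0.63281$)
$r{\left(1 \right)} + C = 6 + \frac{81}{128} = \frac{849}{128}$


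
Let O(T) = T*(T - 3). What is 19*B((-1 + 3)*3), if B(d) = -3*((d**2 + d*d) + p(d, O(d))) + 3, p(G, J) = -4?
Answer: -3819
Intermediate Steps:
O(T) = T*(-3 + T)
B(d) = 15 - 6*d**2 (B(d) = -3*((d**2 + d*d) - 4) + 3 = -3*((d**2 + d**2) - 4) + 3 = -3*(2*d**2 - 4) + 3 = -3*(-4 + 2*d**2) + 3 = (12 - 6*d**2) + 3 = 15 - 6*d**2)
19*B((-1 + 3)*3) = 19*(15 - 6*9*(-1 + 3)**2) = 19*(15 - 6*(2*3)**2) = 19*(15 - 6*6**2) = 19*(15 - 6*36) = 19*(15 - 216) = 19*(-201) = -3819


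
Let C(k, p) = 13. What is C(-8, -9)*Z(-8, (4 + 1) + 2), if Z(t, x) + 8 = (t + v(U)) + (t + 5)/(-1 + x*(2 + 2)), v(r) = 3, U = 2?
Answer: -1534/9 ≈ -170.44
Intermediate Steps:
Z(t, x) = -5 + t + (5 + t)/(-1 + 4*x) (Z(t, x) = -8 + ((t + 3) + (t + 5)/(-1 + x*(2 + 2))) = -8 + ((3 + t) + (5 + t)/(-1 + x*4)) = -8 + ((3 + t) + (5 + t)/(-1 + 4*x)) = -8 + (3 + t + (5 + t)/(-1 + 4*x)) = -5 + t + (5 + t)/(-1 + 4*x))
C(-8, -9)*Z(-8, (4 + 1) + 2) = 13*(2*(5 - 10*((4 + 1) + 2) + 2*(-8)*((4 + 1) + 2))/(-1 + 4*((4 + 1) + 2))) = 13*(2*(5 - 10*(5 + 2) + 2*(-8)*(5 + 2))/(-1 + 4*(5 + 2))) = 13*(2*(5 - 10*7 + 2*(-8)*7)/(-1 + 4*7)) = 13*(2*(5 - 70 - 112)/(-1 + 28)) = 13*(2*(-177)/27) = 13*(2*(1/27)*(-177)) = 13*(-118/9) = -1534/9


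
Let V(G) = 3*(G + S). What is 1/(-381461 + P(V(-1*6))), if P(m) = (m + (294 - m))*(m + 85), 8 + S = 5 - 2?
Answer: -1/366173 ≈ -2.7310e-6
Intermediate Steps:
S = -5 (S = -8 + (5 - 2) = -8 + 3 = -5)
V(G) = -15 + 3*G (V(G) = 3*(G - 5) = 3*(-5 + G) = -15 + 3*G)
P(m) = 24990 + 294*m (P(m) = 294*(85 + m) = 24990 + 294*m)
1/(-381461 + P(V(-1*6))) = 1/(-381461 + (24990 + 294*(-15 + 3*(-1*6)))) = 1/(-381461 + (24990 + 294*(-15 + 3*(-6)))) = 1/(-381461 + (24990 + 294*(-15 - 18))) = 1/(-381461 + (24990 + 294*(-33))) = 1/(-381461 + (24990 - 9702)) = 1/(-381461 + 15288) = 1/(-366173) = -1/366173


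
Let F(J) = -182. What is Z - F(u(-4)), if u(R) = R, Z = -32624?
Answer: -32442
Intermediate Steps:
Z - F(u(-4)) = -32624 - 1*(-182) = -32624 + 182 = -32442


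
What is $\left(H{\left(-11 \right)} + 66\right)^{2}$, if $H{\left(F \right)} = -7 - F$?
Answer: $4900$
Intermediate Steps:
$\left(H{\left(-11 \right)} + 66\right)^{2} = \left(\left(-7 - -11\right) + 66\right)^{2} = \left(\left(-7 + 11\right) + 66\right)^{2} = \left(4 + 66\right)^{2} = 70^{2} = 4900$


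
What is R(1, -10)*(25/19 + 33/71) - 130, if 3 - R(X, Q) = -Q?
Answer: -192184/1349 ≈ -142.46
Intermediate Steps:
R(X, Q) = 3 + Q (R(X, Q) = 3 - (-1)*Q = 3 + Q)
R(1, -10)*(25/19 + 33/71) - 130 = (3 - 10)*(25/19 + 33/71) - 130 = -7*(25*(1/19) + 33*(1/71)) - 130 = -7*(25/19 + 33/71) - 130 = -7*2402/1349 - 130 = -16814/1349 - 130 = -192184/1349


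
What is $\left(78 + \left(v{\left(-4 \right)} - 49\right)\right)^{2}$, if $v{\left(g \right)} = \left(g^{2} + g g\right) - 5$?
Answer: $3136$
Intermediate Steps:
$v{\left(g \right)} = -5 + 2 g^{2}$ ($v{\left(g \right)} = \left(g^{2} + g^{2}\right) - 5 = 2 g^{2} - 5 = -5 + 2 g^{2}$)
$\left(78 + \left(v{\left(-4 \right)} - 49\right)\right)^{2} = \left(78 - \left(54 - 32\right)\right)^{2} = \left(78 + \left(\left(-5 + 2 \cdot 16\right) - 49\right)\right)^{2} = \left(78 + \left(\left(-5 + 32\right) - 49\right)\right)^{2} = \left(78 + \left(27 - 49\right)\right)^{2} = \left(78 - 22\right)^{2} = 56^{2} = 3136$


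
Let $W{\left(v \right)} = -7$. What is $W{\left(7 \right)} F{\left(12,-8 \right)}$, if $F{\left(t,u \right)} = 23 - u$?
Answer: $-217$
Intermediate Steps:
$W{\left(7 \right)} F{\left(12,-8 \right)} = - 7 \left(23 - -8\right) = - 7 \left(23 + 8\right) = \left(-7\right) 31 = -217$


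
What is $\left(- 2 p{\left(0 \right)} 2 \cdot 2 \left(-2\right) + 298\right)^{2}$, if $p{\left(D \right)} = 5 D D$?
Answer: $88804$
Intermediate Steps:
$p{\left(D \right)} = 5 D^{2}$
$\left(- 2 p{\left(0 \right)} 2 \cdot 2 \left(-2\right) + 298\right)^{2} = \left(- 2 \cdot 5 \cdot 0^{2} \cdot 2 \cdot 2 \left(-2\right) + 298\right)^{2} = \left(- 2 \cdot 5 \cdot 0 \cdot 2 \left(-4\right) + 298\right)^{2} = \left(\left(-2\right) 0 \cdot 2 \left(-4\right) + 298\right)^{2} = \left(0 \cdot 2 \left(-4\right) + 298\right)^{2} = \left(0 \left(-4\right) + 298\right)^{2} = \left(0 + 298\right)^{2} = 298^{2} = 88804$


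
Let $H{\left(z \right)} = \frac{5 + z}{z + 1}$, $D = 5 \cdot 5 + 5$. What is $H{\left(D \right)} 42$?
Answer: $\frac{1470}{31} \approx 47.419$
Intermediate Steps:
$D = 30$ ($D = 25 + 5 = 30$)
$H{\left(z \right)} = \frac{5 + z}{1 + z}$
$H{\left(D \right)} 42 = \frac{5 + 30}{1 + 30} \cdot 42 = \frac{1}{31} \cdot 35 \cdot 42 = \frac{35}{31} \cdot 42 = \frac{1470}{31}$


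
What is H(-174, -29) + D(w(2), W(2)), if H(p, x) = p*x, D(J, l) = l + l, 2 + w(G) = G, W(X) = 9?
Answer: 5064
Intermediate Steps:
w(G) = -2 + G
D(J, l) = 2*l
H(-174, -29) + D(w(2), W(2)) = -174*(-29) + 2*9 = 5046 + 18 = 5064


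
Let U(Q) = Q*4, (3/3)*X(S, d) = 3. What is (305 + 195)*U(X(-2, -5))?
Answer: 6000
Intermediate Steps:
X(S, d) = 3
U(Q) = 4*Q
(305 + 195)*U(X(-2, -5)) = (305 + 195)*(4*3) = 500*12 = 6000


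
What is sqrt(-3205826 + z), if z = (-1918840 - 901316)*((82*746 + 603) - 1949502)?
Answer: sqrt(5323681419586) ≈ 2.3073e+6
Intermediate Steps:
z = 5323684625412 (z = -2820156*((61172 + 603) - 1949502) = -2820156*(61775 - 1949502) = -2820156*(-1887727) = 5323684625412)
sqrt(-3205826 + z) = sqrt(-3205826 + 5323684625412) = sqrt(5323681419586)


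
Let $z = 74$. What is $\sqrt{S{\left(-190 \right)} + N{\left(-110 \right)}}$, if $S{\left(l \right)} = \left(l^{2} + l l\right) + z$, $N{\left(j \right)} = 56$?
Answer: $\sqrt{72330} \approx 268.94$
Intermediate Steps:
$S{\left(l \right)} = 74 + 2 l^{2}$ ($S{\left(l \right)} = \left(l^{2} + l l\right) + 74 = \left(l^{2} + l^{2}\right) + 74 = 2 l^{2} + 74 = 74 + 2 l^{2}$)
$\sqrt{S{\left(-190 \right)} + N{\left(-110 \right)}} = \sqrt{\left(74 + 2 \left(-190\right)^{2}\right) + 56} = \sqrt{\left(74 + 2 \cdot 36100\right) + 56} = \sqrt{\left(74 + 72200\right) + 56} = \sqrt{72274 + 56} = \sqrt{72330}$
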